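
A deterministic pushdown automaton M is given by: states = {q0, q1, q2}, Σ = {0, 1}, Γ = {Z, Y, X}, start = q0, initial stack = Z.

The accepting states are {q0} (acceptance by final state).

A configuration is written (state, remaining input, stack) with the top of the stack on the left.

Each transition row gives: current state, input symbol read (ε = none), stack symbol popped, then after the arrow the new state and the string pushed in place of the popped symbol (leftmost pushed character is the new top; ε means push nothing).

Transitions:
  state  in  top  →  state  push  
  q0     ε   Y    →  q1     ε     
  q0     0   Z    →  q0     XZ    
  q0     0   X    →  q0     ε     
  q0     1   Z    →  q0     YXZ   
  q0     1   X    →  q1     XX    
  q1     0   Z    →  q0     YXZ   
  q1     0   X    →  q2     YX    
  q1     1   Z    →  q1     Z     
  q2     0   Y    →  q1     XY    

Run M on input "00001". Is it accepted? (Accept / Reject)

(q0, 00001, Z) ⊢ (q0, 0001, XZ) ⊢ (q0, 001, Z) ⊢ (q0, 01, XZ) ⊢ (q0, 1, Z) ⊢ (q0, ε, YXZ)
All input consumed; state q0 ∈ F.

Accept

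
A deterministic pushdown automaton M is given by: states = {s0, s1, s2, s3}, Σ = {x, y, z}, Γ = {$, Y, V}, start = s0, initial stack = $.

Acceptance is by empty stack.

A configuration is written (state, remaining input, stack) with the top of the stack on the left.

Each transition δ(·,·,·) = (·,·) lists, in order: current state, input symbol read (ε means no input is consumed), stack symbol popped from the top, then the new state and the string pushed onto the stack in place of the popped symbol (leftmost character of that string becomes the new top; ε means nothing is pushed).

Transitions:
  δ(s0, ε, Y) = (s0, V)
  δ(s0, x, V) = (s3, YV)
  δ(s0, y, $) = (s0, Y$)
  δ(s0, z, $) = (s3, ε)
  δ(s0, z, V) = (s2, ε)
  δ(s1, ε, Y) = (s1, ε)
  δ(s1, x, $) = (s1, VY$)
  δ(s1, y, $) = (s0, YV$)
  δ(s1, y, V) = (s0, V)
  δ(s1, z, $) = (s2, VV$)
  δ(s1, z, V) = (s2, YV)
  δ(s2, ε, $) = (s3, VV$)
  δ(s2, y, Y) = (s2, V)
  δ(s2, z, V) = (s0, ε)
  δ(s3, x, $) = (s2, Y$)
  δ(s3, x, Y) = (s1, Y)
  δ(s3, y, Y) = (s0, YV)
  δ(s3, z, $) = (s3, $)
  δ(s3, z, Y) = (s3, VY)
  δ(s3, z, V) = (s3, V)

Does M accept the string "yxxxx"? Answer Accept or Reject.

Reject

(s0, yxxxx, $)
  read y, top $: go to s0, push Y$ → (s0, xxxx, Y$)
  ε-move, top Y: go to s0, push V → (s0, xxxx, V$)
  read x, top V: go to s3, push YV → (s3, xxx, YV$)
  read x, top Y: go to s1, push Y → (s1, xx, YV$)
  ε-move, top Y: go to s1, push ε → (s1, xx, V$)
No transition applies at (s1, xx, V$); input not fully consumed.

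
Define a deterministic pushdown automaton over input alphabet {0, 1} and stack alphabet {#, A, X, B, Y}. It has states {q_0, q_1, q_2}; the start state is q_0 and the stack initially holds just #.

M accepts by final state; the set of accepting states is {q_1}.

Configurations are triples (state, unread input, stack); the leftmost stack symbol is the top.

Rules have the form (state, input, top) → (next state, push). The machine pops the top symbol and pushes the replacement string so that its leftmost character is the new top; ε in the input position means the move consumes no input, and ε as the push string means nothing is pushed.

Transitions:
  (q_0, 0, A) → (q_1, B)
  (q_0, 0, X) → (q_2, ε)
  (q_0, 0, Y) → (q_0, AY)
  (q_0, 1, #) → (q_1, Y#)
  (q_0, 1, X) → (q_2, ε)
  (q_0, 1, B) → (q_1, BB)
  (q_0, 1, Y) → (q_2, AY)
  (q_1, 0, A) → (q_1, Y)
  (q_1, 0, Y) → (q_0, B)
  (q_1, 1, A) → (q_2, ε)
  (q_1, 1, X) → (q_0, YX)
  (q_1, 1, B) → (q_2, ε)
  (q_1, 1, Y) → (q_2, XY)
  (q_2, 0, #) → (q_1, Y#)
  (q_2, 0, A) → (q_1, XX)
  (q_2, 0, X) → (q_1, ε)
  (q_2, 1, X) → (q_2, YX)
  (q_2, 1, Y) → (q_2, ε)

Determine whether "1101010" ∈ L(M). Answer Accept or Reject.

(q_0, 1101010, #)
  read 1, top #: go to q_1, push Y# → (q_1, 101010, Y#)
  read 1, top Y: go to q_2, push XY → (q_2, 01010, XY#)
  read 0, top X: go to q_1, push ε → (q_1, 1010, Y#)
  read 1, top Y: go to q_2, push XY → (q_2, 010, XY#)
  read 0, top X: go to q_1, push ε → (q_1, 10, Y#)
  read 1, top Y: go to q_2, push XY → (q_2, 0, XY#)
  read 0, top X: go to q_1, push ε → (q_1, ε, Y#)
All input consumed; state q_1 ∈ F.

Accept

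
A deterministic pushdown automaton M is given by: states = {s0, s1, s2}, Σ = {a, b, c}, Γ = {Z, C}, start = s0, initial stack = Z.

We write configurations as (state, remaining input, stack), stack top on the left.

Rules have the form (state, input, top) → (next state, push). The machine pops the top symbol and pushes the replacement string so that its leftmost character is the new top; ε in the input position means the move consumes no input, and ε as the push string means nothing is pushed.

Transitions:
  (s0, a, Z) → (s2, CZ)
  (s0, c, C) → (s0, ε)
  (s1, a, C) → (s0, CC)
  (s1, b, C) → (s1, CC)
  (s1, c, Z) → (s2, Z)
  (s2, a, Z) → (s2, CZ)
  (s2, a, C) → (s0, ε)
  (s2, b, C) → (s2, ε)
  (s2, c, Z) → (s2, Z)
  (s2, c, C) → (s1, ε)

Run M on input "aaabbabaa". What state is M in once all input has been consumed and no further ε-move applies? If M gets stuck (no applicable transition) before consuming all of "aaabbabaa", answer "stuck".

stuck

(s0, aaabbabaa, Z) ⊢ (s2, aabbabaa, CZ) ⊢ (s0, abbabaa, Z) ⊢ (s2, bbabaa, CZ) ⊢ (s2, babaa, Z)
No transition for (s2, b, top Z); M blocks with input babaa remaining.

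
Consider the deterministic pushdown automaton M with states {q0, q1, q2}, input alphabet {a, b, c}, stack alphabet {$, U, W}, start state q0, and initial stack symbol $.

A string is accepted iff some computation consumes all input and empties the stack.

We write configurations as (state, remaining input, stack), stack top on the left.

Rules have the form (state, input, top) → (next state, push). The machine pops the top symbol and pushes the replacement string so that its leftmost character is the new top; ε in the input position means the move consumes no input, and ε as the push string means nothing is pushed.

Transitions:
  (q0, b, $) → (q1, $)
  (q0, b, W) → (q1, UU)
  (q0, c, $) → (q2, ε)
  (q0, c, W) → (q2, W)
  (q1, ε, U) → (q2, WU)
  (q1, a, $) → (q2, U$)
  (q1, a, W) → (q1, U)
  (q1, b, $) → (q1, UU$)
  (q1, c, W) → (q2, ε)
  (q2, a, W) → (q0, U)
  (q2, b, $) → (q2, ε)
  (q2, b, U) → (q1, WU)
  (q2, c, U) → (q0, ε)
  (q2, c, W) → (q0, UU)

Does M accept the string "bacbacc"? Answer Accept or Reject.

Accept

(q0, bacbacc, $)
  read b, top $: go to q1, push $ → (q1, acbacc, $)
  read a, top $: go to q2, push U$ → (q2, cbacc, U$)
  read c, top U: go to q0, push ε → (q0, bacc, $)
  read b, top $: go to q1, push $ → (q1, acc, $)
  read a, top $: go to q2, push U$ → (q2, cc, U$)
  read c, top U: go to q0, push ε → (q0, c, $)
  read c, top $: go to q2, push ε → (q2, ε, ε)
All input consumed and the stack is empty.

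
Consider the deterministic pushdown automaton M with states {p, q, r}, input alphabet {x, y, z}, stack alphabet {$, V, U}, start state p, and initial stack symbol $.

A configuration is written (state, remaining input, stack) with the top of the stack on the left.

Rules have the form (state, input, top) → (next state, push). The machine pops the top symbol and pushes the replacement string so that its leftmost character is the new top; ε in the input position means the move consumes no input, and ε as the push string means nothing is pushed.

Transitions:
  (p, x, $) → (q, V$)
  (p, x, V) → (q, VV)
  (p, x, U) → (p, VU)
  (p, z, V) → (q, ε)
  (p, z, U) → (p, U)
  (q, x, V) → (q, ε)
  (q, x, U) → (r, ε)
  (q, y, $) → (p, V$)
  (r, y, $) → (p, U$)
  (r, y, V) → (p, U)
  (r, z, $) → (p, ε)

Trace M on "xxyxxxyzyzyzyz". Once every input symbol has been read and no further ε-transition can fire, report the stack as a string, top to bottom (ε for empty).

$

(p, xxyxxxyzyzyzyz, $) ⊢ (q, xyxxxyzyzyzyz, V$) ⊢ (q, yxxxyzyzyzyz, $) ⊢ (p, xxxyzyzyzyz, V$) ⊢ (q, xxyzyzyzyz, VV$) ⊢ (q, xyzyzyzyz, V$) ⊢ (q, yzyzyzyz, $) ⊢ (p, zyzyzyz, V$) ⊢ (q, yzyzyz, $) ⊢ (p, zyzyz, V$) ⊢ (q, yzyz, $) ⊢ (p, zyz, V$) ⊢ (q, yz, $) ⊢ (p, z, V$) ⊢ (q, ε, $)
All input consumed in state q with stack $.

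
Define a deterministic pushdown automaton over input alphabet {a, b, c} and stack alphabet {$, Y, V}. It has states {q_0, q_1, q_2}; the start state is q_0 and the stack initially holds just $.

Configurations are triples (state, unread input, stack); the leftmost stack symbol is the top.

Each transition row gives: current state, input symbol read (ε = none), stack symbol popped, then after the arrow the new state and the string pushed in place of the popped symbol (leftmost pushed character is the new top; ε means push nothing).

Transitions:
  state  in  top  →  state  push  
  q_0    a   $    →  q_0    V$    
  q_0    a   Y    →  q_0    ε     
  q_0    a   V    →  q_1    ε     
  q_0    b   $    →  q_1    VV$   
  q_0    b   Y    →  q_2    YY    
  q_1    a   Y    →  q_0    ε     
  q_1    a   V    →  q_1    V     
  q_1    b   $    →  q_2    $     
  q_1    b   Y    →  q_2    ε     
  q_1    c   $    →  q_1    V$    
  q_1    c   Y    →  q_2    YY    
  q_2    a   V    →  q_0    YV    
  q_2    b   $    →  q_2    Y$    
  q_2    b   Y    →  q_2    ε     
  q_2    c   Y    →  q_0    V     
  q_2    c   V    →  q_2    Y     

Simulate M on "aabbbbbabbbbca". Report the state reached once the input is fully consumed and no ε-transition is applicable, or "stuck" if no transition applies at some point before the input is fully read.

(q_0, aabbbbbabbbbca, $) ⊢ (q_0, abbbbbabbbbca, V$) ⊢ (q_1, bbbbbabbbbca, $) ⊢ (q_2, bbbbabbbbca, $) ⊢ (q_2, bbbabbbbca, Y$) ⊢ (q_2, bbabbbbca, $) ⊢ (q_2, babbbbca, Y$) ⊢ (q_2, abbbbca, $)
No transition for (q_2, a, top $); M blocks with input abbbbca remaining.

stuck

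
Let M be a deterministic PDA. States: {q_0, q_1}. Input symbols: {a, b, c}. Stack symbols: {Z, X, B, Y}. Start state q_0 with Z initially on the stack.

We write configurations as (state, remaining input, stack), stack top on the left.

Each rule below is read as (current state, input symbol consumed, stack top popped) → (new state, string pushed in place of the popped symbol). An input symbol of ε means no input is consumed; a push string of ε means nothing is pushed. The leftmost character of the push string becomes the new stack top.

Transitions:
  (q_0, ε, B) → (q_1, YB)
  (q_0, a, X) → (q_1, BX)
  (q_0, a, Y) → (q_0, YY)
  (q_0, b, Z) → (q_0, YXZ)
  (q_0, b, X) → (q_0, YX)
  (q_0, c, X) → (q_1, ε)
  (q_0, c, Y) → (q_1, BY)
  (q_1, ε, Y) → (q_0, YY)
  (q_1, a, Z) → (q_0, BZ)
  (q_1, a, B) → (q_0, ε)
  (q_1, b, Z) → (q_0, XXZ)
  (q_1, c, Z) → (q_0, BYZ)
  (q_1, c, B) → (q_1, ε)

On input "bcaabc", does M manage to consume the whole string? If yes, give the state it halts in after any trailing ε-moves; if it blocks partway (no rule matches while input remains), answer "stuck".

stuck

(q_0, bcaabc, Z) ⊢ (q_0, caabc, YXZ) ⊢ (q_1, aabc, BYXZ) ⊢ (q_0, abc, YXZ) ⊢ (q_0, bc, YYXZ)
No transition for (q_0, b, top Y); M blocks with input bc remaining.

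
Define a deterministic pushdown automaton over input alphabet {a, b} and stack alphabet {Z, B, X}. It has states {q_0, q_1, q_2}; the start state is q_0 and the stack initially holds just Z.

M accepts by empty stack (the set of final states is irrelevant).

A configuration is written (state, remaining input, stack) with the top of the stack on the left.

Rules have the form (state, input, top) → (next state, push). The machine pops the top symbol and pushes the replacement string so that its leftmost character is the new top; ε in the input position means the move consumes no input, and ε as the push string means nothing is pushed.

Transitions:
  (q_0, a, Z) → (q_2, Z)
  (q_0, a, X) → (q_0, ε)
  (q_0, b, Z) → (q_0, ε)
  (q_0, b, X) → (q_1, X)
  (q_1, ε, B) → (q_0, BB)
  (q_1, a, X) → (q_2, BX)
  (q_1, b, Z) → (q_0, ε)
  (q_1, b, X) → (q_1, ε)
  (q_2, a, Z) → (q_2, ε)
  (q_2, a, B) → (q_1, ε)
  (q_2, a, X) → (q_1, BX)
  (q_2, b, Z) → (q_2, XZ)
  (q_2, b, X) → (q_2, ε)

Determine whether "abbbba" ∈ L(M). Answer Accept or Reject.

Accept

(q_0, abbbba, Z)
  read a, top Z: go to q_2, push Z → (q_2, bbbba, Z)
  read b, top Z: go to q_2, push XZ → (q_2, bbba, XZ)
  read b, top X: go to q_2, push ε → (q_2, bba, Z)
  read b, top Z: go to q_2, push XZ → (q_2, ba, XZ)
  read b, top X: go to q_2, push ε → (q_2, a, Z)
  read a, top Z: go to q_2, push ε → (q_2, ε, ε)
All input consumed and the stack is empty.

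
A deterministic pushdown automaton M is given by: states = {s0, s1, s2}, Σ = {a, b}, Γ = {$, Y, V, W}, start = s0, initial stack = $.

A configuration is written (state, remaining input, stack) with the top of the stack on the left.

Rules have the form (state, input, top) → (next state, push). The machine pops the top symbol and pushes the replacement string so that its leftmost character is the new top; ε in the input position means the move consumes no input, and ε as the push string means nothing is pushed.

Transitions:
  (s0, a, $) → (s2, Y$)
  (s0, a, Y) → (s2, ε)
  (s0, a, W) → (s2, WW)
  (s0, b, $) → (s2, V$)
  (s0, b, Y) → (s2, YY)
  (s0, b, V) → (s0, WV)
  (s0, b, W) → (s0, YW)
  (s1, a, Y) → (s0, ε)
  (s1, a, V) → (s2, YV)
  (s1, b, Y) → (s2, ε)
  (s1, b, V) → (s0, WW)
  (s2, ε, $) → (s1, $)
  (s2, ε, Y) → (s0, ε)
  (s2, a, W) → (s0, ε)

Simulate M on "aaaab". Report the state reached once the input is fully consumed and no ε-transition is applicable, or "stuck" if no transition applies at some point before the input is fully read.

s2

(s0, aaaab, $)
  read a, top $: go to s2, push Y$ → (s2, aaab, Y$)
  ε-move, top Y: go to s0, push ε → (s0, aaab, $)
  read a, top $: go to s2, push Y$ → (s2, aab, Y$)
  ε-move, top Y: go to s0, push ε → (s0, aab, $)
  read a, top $: go to s2, push Y$ → (s2, ab, Y$)
  ε-move, top Y: go to s0, push ε → (s0, ab, $)
  read a, top $: go to s2, push Y$ → (s2, b, Y$)
  ε-move, top Y: go to s0, push ε → (s0, b, $)
  read b, top $: go to s2, push V$ → (s2, ε, V$)
All input consumed; M is in state s2.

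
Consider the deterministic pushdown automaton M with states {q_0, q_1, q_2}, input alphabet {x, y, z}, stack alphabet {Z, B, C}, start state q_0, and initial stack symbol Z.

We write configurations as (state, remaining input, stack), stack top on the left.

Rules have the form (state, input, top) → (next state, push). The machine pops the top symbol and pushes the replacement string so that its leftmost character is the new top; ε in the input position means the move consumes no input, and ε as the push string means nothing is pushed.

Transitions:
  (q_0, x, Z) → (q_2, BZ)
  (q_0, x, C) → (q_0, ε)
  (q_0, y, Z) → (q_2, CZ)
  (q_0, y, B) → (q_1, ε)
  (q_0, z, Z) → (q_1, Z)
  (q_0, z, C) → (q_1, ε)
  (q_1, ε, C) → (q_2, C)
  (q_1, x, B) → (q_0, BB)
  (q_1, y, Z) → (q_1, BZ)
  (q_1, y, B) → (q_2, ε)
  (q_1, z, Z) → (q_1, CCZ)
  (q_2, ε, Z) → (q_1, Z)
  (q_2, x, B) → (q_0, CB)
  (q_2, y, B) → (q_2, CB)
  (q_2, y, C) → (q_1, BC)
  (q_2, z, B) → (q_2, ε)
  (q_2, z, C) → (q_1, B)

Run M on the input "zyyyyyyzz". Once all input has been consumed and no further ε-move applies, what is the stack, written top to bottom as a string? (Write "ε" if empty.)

(q_0, zyyyyyyzz, Z)
  read z, top Z: go to q_1, push Z → (q_1, yyyyyyzz, Z)
  read y, top Z: go to q_1, push BZ → (q_1, yyyyyzz, BZ)
  read y, top B: go to q_2, push ε → (q_2, yyyyzz, Z)
  ε-move, top Z: go to q_1, push Z → (q_1, yyyyzz, Z)
  read y, top Z: go to q_1, push BZ → (q_1, yyyzz, BZ)
  read y, top B: go to q_2, push ε → (q_2, yyzz, Z)
  ε-move, top Z: go to q_1, push Z → (q_1, yyzz, Z)
  read y, top Z: go to q_1, push BZ → (q_1, yzz, BZ)
  read y, top B: go to q_2, push ε → (q_2, zz, Z)
  ε-move, top Z: go to q_1, push Z → (q_1, zz, Z)
  read z, top Z: go to q_1, push CCZ → (q_1, z, CCZ)
  ε-move, top C: go to q_2, push C → (q_2, z, CCZ)
  read z, top C: go to q_1, push B → (q_1, ε, BCZ)
All input consumed in state q_1 with stack BCZ.

BCZ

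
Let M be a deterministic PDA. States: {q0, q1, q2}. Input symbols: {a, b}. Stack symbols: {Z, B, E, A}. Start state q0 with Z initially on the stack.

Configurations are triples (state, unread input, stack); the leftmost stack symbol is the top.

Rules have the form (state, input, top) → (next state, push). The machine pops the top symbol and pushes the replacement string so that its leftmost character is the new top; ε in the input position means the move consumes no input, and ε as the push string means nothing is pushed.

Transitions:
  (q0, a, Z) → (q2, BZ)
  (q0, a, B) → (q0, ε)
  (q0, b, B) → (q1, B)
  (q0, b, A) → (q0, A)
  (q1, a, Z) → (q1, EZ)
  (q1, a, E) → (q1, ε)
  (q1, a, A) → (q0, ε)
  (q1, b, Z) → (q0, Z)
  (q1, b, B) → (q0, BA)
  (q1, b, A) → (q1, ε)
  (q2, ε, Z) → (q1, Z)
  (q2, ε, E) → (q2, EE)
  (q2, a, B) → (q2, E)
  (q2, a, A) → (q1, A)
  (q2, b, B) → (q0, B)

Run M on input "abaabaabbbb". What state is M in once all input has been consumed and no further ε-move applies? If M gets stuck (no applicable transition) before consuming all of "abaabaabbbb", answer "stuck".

(q0, abaabaabbbb, Z)
  read a, top Z: go to q2, push BZ → (q2, baabaabbbb, BZ)
  read b, top B: go to q0, push B → (q0, aabaabbbb, BZ)
  read a, top B: go to q0, push ε → (q0, abaabbbb, Z)
  read a, top Z: go to q2, push BZ → (q2, baabbbb, BZ)
  read b, top B: go to q0, push B → (q0, aabbbb, BZ)
  read a, top B: go to q0, push ε → (q0, abbbb, Z)
  read a, top Z: go to q2, push BZ → (q2, bbbb, BZ)
  read b, top B: go to q0, push B → (q0, bbb, BZ)
  read b, top B: go to q1, push B → (q1, bb, BZ)
  read b, top B: go to q0, push BA → (q0, b, BAZ)
  read b, top B: go to q1, push B → (q1, ε, BAZ)
All input consumed; M is in state q1.

q1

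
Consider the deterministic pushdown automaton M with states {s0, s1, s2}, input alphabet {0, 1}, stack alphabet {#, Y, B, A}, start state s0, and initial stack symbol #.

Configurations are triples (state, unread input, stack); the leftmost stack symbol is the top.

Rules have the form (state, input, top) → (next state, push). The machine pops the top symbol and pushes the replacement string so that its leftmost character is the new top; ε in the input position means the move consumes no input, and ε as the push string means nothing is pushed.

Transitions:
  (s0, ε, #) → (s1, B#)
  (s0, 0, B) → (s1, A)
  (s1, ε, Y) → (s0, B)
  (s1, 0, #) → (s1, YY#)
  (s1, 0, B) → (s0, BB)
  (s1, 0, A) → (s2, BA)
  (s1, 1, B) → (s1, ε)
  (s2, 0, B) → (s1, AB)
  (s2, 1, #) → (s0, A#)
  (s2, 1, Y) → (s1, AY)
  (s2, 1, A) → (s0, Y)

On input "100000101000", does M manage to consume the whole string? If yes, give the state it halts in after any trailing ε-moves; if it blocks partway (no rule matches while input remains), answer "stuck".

(s0, 100000101000, #) ⊢ (s1, 100000101000, B#) ⊢ (s1, 00000101000, #) ⊢ (s1, 0000101000, YY#) ⊢ (s0, 0000101000, BY#) ⊢ (s1, 000101000, AY#) ⊢ (s2, 00101000, BAY#) ⊢ (s1, 0101000, ABAY#) ⊢ (s2, 101000, BABAY#)
No transition for (s2, 1, top B); M blocks with input 101000 remaining.

stuck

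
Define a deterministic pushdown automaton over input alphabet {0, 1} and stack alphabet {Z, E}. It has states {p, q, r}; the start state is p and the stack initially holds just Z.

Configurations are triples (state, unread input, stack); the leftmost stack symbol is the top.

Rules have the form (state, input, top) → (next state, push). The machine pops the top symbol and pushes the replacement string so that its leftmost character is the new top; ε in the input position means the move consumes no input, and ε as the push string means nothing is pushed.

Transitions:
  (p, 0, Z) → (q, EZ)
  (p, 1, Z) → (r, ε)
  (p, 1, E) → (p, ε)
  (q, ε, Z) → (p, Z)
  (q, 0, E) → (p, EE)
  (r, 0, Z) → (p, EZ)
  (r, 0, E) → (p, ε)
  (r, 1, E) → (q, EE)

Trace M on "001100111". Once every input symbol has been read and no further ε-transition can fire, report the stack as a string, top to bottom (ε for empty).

(p, 001100111, Z)
  read 0, top Z: go to q, push EZ → (q, 01100111, EZ)
  read 0, top E: go to p, push EE → (p, 1100111, EEZ)
  read 1, top E: go to p, push ε → (p, 100111, EZ)
  read 1, top E: go to p, push ε → (p, 00111, Z)
  read 0, top Z: go to q, push EZ → (q, 0111, EZ)
  read 0, top E: go to p, push EE → (p, 111, EEZ)
  read 1, top E: go to p, push ε → (p, 11, EZ)
  read 1, top E: go to p, push ε → (p, 1, Z)
  read 1, top Z: go to r, push ε → (r, ε, ε)
All input consumed in state r with stack ε.

ε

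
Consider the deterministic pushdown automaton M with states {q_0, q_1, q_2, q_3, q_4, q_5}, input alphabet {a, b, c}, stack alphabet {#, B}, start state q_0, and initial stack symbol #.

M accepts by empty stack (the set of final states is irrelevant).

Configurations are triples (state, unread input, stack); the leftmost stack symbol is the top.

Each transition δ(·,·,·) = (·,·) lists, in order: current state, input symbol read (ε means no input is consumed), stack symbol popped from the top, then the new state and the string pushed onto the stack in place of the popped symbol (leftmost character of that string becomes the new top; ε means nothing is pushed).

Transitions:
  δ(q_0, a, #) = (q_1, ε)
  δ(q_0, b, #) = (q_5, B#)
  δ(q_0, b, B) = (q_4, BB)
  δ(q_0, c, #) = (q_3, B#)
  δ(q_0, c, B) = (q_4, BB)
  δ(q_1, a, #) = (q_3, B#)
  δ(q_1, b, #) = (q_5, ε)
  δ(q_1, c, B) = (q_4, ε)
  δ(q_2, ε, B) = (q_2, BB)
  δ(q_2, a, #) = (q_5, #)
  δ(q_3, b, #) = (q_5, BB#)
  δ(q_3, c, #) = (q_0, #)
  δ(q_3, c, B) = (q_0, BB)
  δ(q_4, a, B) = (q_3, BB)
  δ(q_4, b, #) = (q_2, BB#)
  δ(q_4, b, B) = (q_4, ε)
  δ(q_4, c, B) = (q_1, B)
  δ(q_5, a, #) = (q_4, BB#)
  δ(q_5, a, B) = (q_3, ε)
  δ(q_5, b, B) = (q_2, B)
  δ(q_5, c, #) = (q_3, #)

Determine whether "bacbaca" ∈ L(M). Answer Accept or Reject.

(q_0, bacbaca, #)
  read b, top #: go to q_5, push B# → (q_5, acbaca, B#)
  read a, top B: go to q_3, push ε → (q_3, cbaca, #)
  read c, top #: go to q_0, push # → (q_0, baca, #)
  read b, top #: go to q_5, push B# → (q_5, aca, B#)
  read a, top B: go to q_3, push ε → (q_3, ca, #)
  read c, top #: go to q_0, push # → (q_0, a, #)
  read a, top #: go to q_1, push ε → (q_1, ε, ε)
All input consumed and the stack is empty.

Accept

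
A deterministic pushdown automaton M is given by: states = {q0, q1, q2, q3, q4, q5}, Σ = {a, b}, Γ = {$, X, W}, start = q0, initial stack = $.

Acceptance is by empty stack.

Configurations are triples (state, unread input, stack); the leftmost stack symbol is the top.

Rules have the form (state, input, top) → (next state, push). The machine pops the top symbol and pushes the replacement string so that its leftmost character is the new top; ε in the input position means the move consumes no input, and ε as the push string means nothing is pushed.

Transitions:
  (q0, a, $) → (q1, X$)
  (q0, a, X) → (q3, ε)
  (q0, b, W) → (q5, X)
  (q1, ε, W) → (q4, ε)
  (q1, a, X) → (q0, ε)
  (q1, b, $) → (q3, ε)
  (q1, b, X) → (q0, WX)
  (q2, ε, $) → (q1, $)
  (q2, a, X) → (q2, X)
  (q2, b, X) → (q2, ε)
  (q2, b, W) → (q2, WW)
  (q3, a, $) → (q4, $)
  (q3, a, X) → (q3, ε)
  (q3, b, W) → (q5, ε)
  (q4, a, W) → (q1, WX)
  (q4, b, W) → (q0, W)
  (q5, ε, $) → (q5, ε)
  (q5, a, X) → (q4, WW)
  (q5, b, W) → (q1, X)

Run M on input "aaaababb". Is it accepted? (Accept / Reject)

(q0, aaaababb, $) ⊢ (q1, aaababb, X$) ⊢ (q0, aababb, $) ⊢ (q1, ababb, X$) ⊢ (q0, babb, $)
No transition applies at (q0, babb, $); input not fully consumed.

Reject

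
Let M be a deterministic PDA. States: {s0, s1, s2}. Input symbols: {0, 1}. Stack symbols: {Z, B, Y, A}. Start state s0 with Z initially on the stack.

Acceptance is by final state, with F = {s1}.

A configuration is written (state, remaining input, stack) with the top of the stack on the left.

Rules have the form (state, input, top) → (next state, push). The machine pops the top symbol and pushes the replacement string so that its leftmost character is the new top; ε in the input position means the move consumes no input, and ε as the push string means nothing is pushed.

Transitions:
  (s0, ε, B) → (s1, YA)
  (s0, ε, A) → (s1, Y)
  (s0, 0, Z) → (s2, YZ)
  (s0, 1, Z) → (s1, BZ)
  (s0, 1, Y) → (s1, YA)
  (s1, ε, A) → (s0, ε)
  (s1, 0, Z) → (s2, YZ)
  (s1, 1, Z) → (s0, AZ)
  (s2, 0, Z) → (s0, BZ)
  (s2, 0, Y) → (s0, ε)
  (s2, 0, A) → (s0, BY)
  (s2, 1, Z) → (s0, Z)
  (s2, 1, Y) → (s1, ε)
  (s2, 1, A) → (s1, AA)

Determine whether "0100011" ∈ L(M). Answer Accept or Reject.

Accept

(s0, 0100011, Z)
  read 0, top Z: go to s2, push YZ → (s2, 100011, YZ)
  read 1, top Y: go to s1, push ε → (s1, 00011, Z)
  read 0, top Z: go to s2, push YZ → (s2, 0011, YZ)
  read 0, top Y: go to s0, push ε → (s0, 011, Z)
  read 0, top Z: go to s2, push YZ → (s2, 11, YZ)
  read 1, top Y: go to s1, push ε → (s1, 1, Z)
  read 1, top Z: go to s0, push AZ → (s0, ε, AZ)
  ε-move, top A: go to s1, push Y → (s1, ε, YZ)
All input consumed; state s1 ∈ F.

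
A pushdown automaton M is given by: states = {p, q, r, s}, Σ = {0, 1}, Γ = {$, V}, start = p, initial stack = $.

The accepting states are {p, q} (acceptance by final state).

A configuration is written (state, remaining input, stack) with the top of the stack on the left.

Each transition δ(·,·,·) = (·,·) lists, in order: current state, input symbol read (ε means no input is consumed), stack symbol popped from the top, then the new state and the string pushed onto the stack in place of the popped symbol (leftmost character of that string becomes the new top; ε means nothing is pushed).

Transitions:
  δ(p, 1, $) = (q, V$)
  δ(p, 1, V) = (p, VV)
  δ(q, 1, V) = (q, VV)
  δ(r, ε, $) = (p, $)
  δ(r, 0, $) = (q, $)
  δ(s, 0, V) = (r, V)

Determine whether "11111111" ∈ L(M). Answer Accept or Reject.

Accept

One accepting computation: (p, 11111111, $) ⊢ (q, 1111111, V$) ⊢ (q, 111111, VV$) ⊢ (q, 11111, VVV$) ⊢ (q, 1111, VVVV$) ⊢ (q, 111, VVVVV$) ⊢ (q, 11, VVVVVV$) ⊢ (q, 1, VVVVVVV$) ⊢ (q, ε, VVVVVVVV$)
All input consumed and state q ∈ F.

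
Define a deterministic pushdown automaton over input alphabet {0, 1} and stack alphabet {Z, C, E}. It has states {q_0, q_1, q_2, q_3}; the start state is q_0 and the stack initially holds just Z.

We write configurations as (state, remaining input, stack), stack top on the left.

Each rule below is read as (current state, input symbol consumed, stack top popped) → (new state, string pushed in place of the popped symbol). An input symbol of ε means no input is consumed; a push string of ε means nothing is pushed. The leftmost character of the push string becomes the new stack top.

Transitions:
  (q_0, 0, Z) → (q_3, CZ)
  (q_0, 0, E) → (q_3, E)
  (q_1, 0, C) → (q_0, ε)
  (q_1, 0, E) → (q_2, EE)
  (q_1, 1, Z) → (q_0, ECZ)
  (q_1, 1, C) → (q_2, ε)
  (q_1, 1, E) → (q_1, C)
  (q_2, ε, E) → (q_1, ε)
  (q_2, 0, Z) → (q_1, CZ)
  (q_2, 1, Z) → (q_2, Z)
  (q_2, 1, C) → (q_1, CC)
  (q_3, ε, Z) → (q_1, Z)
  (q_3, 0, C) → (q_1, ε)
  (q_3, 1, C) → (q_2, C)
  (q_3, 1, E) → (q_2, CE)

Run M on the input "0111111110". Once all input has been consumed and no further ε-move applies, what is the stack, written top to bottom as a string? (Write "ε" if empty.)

CZ

(q_0, 0111111110, Z)
  read 0, top Z: go to q_3, push CZ → (q_3, 111111110, CZ)
  read 1, top C: go to q_2, push C → (q_2, 11111110, CZ)
  read 1, top C: go to q_1, push CC → (q_1, 1111110, CCZ)
  read 1, top C: go to q_2, push ε → (q_2, 111110, CZ)
  read 1, top C: go to q_1, push CC → (q_1, 11110, CCZ)
  read 1, top C: go to q_2, push ε → (q_2, 1110, CZ)
  read 1, top C: go to q_1, push CC → (q_1, 110, CCZ)
  read 1, top C: go to q_2, push ε → (q_2, 10, CZ)
  read 1, top C: go to q_1, push CC → (q_1, 0, CCZ)
  read 0, top C: go to q_0, push ε → (q_0, ε, CZ)
All input consumed in state q_0 with stack CZ.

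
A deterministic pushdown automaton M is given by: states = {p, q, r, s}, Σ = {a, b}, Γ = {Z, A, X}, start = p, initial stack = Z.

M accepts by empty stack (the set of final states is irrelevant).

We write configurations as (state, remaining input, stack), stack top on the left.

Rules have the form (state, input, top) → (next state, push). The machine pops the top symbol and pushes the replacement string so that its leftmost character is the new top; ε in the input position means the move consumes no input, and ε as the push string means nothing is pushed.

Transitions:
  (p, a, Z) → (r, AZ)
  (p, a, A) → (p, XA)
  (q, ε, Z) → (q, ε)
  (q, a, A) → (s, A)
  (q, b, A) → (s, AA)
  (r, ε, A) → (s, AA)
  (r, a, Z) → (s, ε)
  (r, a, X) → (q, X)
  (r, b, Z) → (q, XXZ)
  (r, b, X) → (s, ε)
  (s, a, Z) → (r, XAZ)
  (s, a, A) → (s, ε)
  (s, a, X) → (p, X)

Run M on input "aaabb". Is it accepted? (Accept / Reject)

Reject

(p, aaabb, Z)
  read a, top Z: go to r, push AZ → (r, aabb, AZ)
  ε-move, top A: go to s, push AA → (s, aabb, AAZ)
  read a, top A: go to s, push ε → (s, abb, AZ)
  read a, top A: go to s, push ε → (s, bb, Z)
No transition applies at (s, bb, Z); input not fully consumed.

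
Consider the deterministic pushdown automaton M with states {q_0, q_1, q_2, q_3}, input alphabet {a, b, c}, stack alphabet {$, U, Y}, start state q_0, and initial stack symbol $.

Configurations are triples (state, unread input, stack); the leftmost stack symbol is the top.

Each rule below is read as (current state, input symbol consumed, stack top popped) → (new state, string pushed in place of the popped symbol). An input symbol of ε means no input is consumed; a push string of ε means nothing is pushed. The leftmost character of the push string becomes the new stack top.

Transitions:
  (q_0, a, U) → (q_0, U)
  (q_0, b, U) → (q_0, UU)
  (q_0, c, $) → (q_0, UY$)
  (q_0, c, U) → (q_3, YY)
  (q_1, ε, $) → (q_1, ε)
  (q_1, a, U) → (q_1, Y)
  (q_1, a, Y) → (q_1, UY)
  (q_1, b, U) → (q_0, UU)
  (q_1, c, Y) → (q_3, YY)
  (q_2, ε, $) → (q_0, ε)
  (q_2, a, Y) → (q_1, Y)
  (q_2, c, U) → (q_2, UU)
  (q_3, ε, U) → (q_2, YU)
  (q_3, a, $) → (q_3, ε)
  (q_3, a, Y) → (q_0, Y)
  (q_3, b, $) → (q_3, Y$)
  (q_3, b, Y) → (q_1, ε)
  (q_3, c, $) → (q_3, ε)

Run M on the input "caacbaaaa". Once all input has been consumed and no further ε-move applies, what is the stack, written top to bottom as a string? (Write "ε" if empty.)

(q_0, caacbaaaa, $)
  read c, top $: go to q_0, push UY$ → (q_0, aacbaaaa, UY$)
  read a, top U: go to q_0, push U → (q_0, acbaaaa, UY$)
  read a, top U: go to q_0, push U → (q_0, cbaaaa, UY$)
  read c, top U: go to q_3, push YY → (q_3, baaaa, YYY$)
  read b, top Y: go to q_1, push ε → (q_1, aaaa, YY$)
  read a, top Y: go to q_1, push UY → (q_1, aaa, UYY$)
  read a, top U: go to q_1, push Y → (q_1, aa, YYY$)
  read a, top Y: go to q_1, push UY → (q_1, a, UYYY$)
  read a, top U: go to q_1, push Y → (q_1, ε, YYYY$)
All input consumed in state q_1 with stack YYYY$.

YYYY$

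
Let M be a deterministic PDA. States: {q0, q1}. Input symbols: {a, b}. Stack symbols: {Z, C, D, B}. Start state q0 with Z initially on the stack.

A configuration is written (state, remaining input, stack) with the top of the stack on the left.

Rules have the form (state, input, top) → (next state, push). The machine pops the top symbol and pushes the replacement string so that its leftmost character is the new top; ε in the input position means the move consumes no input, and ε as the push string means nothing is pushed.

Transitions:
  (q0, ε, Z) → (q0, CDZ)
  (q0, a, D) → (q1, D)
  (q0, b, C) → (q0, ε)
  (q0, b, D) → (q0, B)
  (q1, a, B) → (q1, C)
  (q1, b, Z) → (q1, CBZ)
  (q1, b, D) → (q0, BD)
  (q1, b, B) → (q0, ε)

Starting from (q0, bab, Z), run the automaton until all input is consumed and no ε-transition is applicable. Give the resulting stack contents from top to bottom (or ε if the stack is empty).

(q0, bab, Z)
  ε-move, top Z: go to q0, push CDZ → (q0, bab, CDZ)
  read b, top C: go to q0, push ε → (q0, ab, DZ)
  read a, top D: go to q1, push D → (q1, b, DZ)
  read b, top D: go to q0, push BD → (q0, ε, BDZ)
All input consumed in state q0 with stack BDZ.

BDZ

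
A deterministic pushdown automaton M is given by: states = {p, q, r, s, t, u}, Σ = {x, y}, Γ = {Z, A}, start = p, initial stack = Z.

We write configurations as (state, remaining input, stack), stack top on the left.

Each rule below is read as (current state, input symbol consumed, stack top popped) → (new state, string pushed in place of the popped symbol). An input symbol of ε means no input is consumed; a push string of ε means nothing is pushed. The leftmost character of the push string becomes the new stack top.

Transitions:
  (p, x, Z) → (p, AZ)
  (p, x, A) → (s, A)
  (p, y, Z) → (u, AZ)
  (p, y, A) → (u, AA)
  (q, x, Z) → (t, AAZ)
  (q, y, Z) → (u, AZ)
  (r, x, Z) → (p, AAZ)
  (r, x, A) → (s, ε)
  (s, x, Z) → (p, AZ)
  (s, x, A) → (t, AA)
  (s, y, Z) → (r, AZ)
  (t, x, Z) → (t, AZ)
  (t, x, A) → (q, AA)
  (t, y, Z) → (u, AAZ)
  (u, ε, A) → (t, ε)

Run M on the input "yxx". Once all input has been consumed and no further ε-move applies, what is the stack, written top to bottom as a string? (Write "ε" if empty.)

(p, yxx, Z)
  read y, top Z: go to u, push AZ → (u, xx, AZ)
  ε-move, top A: go to t, push ε → (t, xx, Z)
  read x, top Z: go to t, push AZ → (t, x, AZ)
  read x, top A: go to q, push AA → (q, ε, AAZ)
All input consumed in state q with stack AAZ.

AAZ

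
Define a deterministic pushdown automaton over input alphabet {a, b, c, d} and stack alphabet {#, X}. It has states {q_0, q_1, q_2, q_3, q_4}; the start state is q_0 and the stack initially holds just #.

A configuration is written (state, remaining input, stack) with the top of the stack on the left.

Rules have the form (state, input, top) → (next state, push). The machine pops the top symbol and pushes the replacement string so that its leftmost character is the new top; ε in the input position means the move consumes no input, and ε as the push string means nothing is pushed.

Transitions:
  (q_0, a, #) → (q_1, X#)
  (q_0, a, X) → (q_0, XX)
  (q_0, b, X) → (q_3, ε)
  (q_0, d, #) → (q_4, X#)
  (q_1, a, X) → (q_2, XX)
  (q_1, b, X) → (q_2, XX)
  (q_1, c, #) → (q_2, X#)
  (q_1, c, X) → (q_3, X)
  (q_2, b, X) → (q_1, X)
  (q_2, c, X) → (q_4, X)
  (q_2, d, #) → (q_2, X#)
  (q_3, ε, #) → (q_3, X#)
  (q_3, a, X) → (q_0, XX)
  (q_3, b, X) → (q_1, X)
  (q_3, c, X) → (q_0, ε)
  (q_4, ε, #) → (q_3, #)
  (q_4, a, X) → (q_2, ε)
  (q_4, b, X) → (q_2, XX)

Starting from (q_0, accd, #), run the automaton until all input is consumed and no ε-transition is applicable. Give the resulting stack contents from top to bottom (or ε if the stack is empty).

X#

(q_0, accd, #)
  read a, top #: go to q_1, push X# → (q_1, ccd, X#)
  read c, top X: go to q_3, push X → (q_3, cd, X#)
  read c, top X: go to q_0, push ε → (q_0, d, #)
  read d, top #: go to q_4, push X# → (q_4, ε, X#)
All input consumed in state q_4 with stack X#.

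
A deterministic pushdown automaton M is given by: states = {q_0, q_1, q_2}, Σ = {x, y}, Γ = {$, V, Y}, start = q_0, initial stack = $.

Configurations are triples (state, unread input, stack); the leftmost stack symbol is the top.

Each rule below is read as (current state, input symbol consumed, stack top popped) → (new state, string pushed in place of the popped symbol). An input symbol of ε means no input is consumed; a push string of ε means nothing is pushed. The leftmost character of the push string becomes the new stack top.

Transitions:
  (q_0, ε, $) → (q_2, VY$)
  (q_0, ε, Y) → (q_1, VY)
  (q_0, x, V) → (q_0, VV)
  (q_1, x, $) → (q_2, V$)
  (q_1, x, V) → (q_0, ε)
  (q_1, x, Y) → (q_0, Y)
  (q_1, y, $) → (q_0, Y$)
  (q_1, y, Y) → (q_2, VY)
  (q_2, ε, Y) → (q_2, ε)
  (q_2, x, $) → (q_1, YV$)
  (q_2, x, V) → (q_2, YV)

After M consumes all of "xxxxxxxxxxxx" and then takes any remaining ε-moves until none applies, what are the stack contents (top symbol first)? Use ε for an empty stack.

(q_0, xxxxxxxxxxxx, $)
  ε-move, top $: go to q_2, push VY$ → (q_2, xxxxxxxxxxxx, VY$)
  read x, top V: go to q_2, push YV → (q_2, xxxxxxxxxxx, YVY$)
  ε-move, top Y: go to q_2, push ε → (q_2, xxxxxxxxxxx, VY$)
  read x, top V: go to q_2, push YV → (q_2, xxxxxxxxxx, YVY$)
  ε-move, top Y: go to q_2, push ε → (q_2, xxxxxxxxxx, VY$)
  read x, top V: go to q_2, push YV → (q_2, xxxxxxxxx, YVY$)
  ε-move, top Y: go to q_2, push ε → (q_2, xxxxxxxxx, VY$)
  read x, top V: go to q_2, push YV → (q_2, xxxxxxxx, YVY$)
  ε-move, top Y: go to q_2, push ε → (q_2, xxxxxxxx, VY$)
  read x, top V: go to q_2, push YV → (q_2, xxxxxxx, YVY$)
  ε-move, top Y: go to q_2, push ε → (q_2, xxxxxxx, VY$)
  read x, top V: go to q_2, push YV → (q_2, xxxxxx, YVY$)
  ε-move, top Y: go to q_2, push ε → (q_2, xxxxxx, VY$)
  read x, top V: go to q_2, push YV → (q_2, xxxxx, YVY$)
  ε-move, top Y: go to q_2, push ε → (q_2, xxxxx, VY$)
  read x, top V: go to q_2, push YV → (q_2, xxxx, YVY$)
  ε-move, top Y: go to q_2, push ε → (q_2, xxxx, VY$)
  read x, top V: go to q_2, push YV → (q_2, xxx, YVY$)
  ε-move, top Y: go to q_2, push ε → (q_2, xxx, VY$)
  read x, top V: go to q_2, push YV → (q_2, xx, YVY$)
  ε-move, top Y: go to q_2, push ε → (q_2, xx, VY$)
  read x, top V: go to q_2, push YV → (q_2, x, YVY$)
  ε-move, top Y: go to q_2, push ε → (q_2, x, VY$)
  read x, top V: go to q_2, push YV → (q_2, ε, YVY$)
  ε-move, top Y: go to q_2, push ε → (q_2, ε, VY$)
All input consumed in state q_2 with stack VY$.

VY$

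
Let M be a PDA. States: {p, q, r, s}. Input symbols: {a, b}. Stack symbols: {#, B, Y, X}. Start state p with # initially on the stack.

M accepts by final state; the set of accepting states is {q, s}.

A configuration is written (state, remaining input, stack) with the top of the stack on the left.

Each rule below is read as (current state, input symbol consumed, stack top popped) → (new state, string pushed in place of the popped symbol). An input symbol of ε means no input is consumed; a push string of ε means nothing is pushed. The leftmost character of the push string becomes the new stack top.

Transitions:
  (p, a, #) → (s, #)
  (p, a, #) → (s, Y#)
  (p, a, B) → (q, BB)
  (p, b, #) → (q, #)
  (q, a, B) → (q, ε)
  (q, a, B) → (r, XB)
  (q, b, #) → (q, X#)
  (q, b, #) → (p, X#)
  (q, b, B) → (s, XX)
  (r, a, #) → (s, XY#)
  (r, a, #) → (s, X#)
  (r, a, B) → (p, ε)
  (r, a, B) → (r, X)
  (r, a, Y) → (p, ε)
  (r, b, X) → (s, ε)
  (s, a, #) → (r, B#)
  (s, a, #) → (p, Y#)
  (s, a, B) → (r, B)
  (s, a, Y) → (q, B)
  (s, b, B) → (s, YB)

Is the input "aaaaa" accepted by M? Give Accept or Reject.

Accept

One accepting computation: (p, aaaaa, #) ⊢ (s, aaaa, #) ⊢ (r, aaa, B#) ⊢ (p, aa, #) ⊢ (s, a, Y#) ⊢ (q, ε, B#)
All input consumed and state q ∈ F.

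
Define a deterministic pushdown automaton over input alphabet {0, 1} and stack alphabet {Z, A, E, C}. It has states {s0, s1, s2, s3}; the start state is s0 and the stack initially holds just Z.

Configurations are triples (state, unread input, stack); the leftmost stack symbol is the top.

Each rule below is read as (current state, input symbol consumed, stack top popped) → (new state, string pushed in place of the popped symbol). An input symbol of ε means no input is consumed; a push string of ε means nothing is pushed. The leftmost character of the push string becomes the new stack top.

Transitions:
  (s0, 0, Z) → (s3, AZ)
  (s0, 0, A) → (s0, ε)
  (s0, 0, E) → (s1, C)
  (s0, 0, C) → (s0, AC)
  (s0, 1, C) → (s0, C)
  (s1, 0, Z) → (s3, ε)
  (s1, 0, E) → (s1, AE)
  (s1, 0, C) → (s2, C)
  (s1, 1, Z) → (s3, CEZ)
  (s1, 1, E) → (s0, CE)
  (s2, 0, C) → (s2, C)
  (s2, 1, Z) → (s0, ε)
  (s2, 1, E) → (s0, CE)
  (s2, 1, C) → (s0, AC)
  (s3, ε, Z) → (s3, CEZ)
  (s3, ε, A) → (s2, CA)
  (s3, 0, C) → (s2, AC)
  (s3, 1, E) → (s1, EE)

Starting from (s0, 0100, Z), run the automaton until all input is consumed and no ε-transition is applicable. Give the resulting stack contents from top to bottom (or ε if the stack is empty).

ACAZ

(s0, 0100, Z)
  read 0, top Z: go to s3, push AZ → (s3, 100, AZ)
  ε-move, top A: go to s2, push CA → (s2, 100, CAZ)
  read 1, top C: go to s0, push AC → (s0, 00, ACAZ)
  read 0, top A: go to s0, push ε → (s0, 0, CAZ)
  read 0, top C: go to s0, push AC → (s0, ε, ACAZ)
All input consumed in state s0 with stack ACAZ.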